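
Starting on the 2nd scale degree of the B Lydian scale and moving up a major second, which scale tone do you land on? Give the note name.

D#

The scale is B C# D# E# F# G# A#.
The 2nd scale degree is C#; a major second above that is D# — scale degree 3.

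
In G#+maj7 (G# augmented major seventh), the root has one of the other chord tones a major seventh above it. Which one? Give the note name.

G# augmented major seventh: G#–B#–D##–F##.
The root is G#. A major seventh above G# is F##.
F## is the chord's 7th.

F##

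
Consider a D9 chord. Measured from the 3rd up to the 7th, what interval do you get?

D dominant ninth is spelled D-F#-A-C-E.
3rd = F#; 7th = C.
F# up to C is 6 semitones, a half step narrower than a perfect fifth, so the interval is diminished.

diminished fifth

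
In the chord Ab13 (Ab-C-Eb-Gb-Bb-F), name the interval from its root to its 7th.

That puts Ab below Gb.
From Ab to Gb: 10 semitones over a seventh = minor.

minor seventh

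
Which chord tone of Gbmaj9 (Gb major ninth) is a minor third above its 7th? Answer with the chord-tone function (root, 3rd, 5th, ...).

9th

Gbmaj9 (Gb major ninth) is spelled Gb, Bb, Db, F, Ab.
The 7th is F. A minor third above F is Ab.
Ab is the chord's 9th.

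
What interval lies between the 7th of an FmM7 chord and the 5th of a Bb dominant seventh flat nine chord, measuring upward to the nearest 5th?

m2

FmM7 has E as its 7th, and Bb dominant seventh flat nine has F as its 5th.
E up to F is 1 semitone, a half step narrower than a major second, so the interval is minor.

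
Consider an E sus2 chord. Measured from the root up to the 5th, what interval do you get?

perfect fifth

The chord tones of Esus2 are E-F#-B.
That puts E below B.
E up to B spans 5 letter names and 7 semitones — a perfect fifth.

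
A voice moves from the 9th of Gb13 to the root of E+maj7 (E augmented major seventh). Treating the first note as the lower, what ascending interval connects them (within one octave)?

augmented fifth

Gb13 has Ab as its 9th, and E+maj7 (E augmented major seventh) has E as its root.
From Ab to E: 8 semitones over a fifth = augmented.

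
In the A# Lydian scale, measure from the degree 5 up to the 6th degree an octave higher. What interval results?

M9

Spelling the A# Lydian scale: A# B# C## D## E# F## G##.
Degree 5 = E#; 6th degree (up an octave) = F##.
From E# to F## is 14 semitones, exactly the major ninth.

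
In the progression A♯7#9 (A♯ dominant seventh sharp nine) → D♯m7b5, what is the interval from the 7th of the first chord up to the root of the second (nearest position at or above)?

P5

A♯7#9 (A♯ dominant seventh sharp nine) has G♯ as its 7th, and D♯m7b5 has D♯ as its root.
From G♯ to D♯ is 7 semitones, exactly the perfect fifth.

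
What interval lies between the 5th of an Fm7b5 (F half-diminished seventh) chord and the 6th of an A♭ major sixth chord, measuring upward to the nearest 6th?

Fm7b5 (F half-diminished seventh) has C♭ as its 5th, and A♭ major sixth has F as its 6th.
C♭ up to F is 6 semitones, a half step wider than a perfect fourth, so the interval is augmented.

augmented fourth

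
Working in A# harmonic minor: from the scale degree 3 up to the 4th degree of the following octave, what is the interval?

major 9th

Spelling A# harmonic minor: A# B# C# D# E# F# G##.
The scale degree 3 is C# and the scale degree 4 (up an octave) is D#.
From C# to D# is 14 semitones, exactly the major ninth.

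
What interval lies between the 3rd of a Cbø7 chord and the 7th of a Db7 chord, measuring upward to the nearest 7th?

major 6th

Cbø7 has Ebb as its 3rd, and Db7 has Cb as its 7th.
Ebb up to Cb spans 6 letter names and 9 semitones — a major sixth.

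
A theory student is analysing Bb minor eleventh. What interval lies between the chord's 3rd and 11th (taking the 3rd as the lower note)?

major 9th

Bbm11 (Bb minor eleventh) is spelled Bb–Db–F–Ab–C–Eb.
The 3rd is Db and the 11th is Eb.
From Db to Eb is 14 semitones, exactly the major ninth.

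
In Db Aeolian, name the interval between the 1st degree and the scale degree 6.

The scale runs Db Eb Fb Gb Ab Bbb Cb.
So we need the interval from Db up to Bbb.
From Db to Bbb: 8 semitones over a sixth = minor.

minor sixth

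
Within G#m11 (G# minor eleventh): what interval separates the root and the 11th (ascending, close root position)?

Spelling the chord: G#–B–D#–F#–A#–C#.
The root is G# and the 11th is C#.
Counting 11 letters and 17 half steps from G# gives a perfect eleventh.

P11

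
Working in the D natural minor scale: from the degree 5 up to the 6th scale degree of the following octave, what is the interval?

The scale runs D E F G A Bb C.
Degree 5 = A; degree 6 (up an octave) = Bb.
From A to Bb: 13 semitones over a ninth = minor.

minor ninth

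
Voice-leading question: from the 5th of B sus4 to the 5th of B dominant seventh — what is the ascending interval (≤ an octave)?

B sus4 has F♯ as its 5th, and B dominant seventh has F♯ as its 5th.
From F♯ to F♯ is 0 semitones, exactly the perfect unison.

perfect unison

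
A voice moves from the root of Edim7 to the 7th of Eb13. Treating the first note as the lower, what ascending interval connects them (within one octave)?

Edim7 has E as its root, and Eb13 has Db as its 7th.
E up to Db is 9 semitones, a whole step narrower than a major seventh, so the interval is diminished.

d7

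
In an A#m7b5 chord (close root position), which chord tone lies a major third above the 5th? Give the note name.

G#

A#m7b5: A#-C#-E-G#.
The 5th is E. A major third above E is G#.
G# is the chord's 7th.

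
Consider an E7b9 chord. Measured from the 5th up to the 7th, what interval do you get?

Spelling the chord: E-G♯-B-D-F.
So we need the interval from B up to D.
From B to D: 3 semitones over a third = minor.

minor third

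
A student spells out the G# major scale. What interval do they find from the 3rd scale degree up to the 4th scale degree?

G# major: G# A# B# C# D# E# F##.
So we need the interval from B# up to C#.
From B# to C#: 1 semitone over a second = minor.

minor second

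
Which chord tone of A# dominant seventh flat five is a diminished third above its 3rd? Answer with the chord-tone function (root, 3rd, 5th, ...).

5th

The chord tones of A#7b5 are A#-C##-E-G#.
The 3rd is C##. A diminished third above C## is E.
E is the chord's 5th.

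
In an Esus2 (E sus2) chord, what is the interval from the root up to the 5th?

Spelling the chord: E–F♯–B.
That puts E below B.
Counting 5 letters and 7 half steps from E gives a perfect fifth.

perfect fifth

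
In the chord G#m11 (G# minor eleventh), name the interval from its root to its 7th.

minor seventh

G# minor eleventh is spelled G#-B-D#-F#-A#-C#.
Root = G#; 7th = F#.
G# up to F# is 10 semitones, a half step narrower than a major seventh, so the interval is minor.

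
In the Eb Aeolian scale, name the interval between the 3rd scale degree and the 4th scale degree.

The scale runs Eb F Gb Ab Bb Cb Db.
That puts Gb below Ab.
Counting 2 letters and 2 half steps from Gb gives a major second.

major 2nd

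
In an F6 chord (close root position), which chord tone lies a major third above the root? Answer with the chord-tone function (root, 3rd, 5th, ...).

Spelling the chord: F-A-C-D.
The root is F. A major third above F is A.
A is the chord's 3rd.

3rd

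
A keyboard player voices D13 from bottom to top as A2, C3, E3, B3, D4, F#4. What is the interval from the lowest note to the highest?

major thirteenth

The outer voices are A2 and F#4.
Counting 13 letters and 21 half steps from A gives a major thirteenth.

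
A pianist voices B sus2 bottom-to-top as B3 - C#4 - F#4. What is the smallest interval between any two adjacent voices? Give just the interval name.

Adjacent intervals: B3→C#4 = major second; C#4→F#4 = perfect fourth.
The smallest is B3 to C#4, a major second (2 semitones).

major second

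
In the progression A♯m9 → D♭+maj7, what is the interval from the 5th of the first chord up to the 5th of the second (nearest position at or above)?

A♯m9 has E♯ as its 5th, and D♭+maj7 has A as its 5th.
E♯ up to A is 4 semitones, a half step narrower than a perfect fourth, so the interval is diminished.

d4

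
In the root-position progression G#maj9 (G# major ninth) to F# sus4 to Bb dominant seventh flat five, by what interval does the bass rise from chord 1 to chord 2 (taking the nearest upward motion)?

The roots are G# and F#.
7 letter names make it a seventh; at 10 semitones (a half step narrower than major) the quality is minor.

minor 7th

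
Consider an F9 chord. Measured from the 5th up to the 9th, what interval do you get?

The chord tones of F dominant ninth are F, A, C, E♭, G.
That puts C below G.
Counting 5 letters and 7 half steps from C gives a perfect fifth.

P5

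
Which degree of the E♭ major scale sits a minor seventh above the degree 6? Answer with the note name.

The scale is E♭ F G A♭ B♭ C D.
The degree 6 is C; a minor seventh above that is B♭ — scale degree 5.

Bb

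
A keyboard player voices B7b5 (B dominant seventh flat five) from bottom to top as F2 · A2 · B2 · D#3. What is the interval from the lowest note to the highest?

The outer voices are F2 and D#3.
From F to D#: 10 semitones over a sixth = augmented.

augmented sixth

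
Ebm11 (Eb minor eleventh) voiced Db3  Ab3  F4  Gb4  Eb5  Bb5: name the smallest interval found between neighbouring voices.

Adjacent intervals: Db3→Ab3 = perfect fifth; Ab3→F4 = major sixth; F4→Gb4 = minor second; Gb4→Eb5 = major sixth; Eb5→Bb5 = perfect fifth.
The smallest is F4 to Gb4, a minor second (1 semitone).

minor 2nd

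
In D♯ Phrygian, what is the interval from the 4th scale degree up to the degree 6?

minor third

D♯ phrygian: D♯ E F♯ G♯ A♯ B C♯.
That puts G♯ below B.
From G♯ to B: 3 semitones over a third = minor.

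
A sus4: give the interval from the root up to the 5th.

perfect fifth

Spelling the chord: A–D–E.
The root is A and the 5th is E.
From A to E is 7 semitones, exactly the perfect fifth.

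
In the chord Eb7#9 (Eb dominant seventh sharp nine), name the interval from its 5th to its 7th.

minor 3rd

Eb dominant seventh sharp nine: Eb G Bb Db F#.
So we need the interval from Bb up to Db.
3 letter names make it a third; at 3 semitones (a half step narrower than major) the quality is minor.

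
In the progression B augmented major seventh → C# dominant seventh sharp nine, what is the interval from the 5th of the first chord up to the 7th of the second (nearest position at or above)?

diminished fourth

B augmented major seventh has F## as its 5th, and C# dominant seventh sharp nine has B as its 7th.
F## up to B is 4 semitones, a half step narrower than a perfect fourth, so the interval is diminished.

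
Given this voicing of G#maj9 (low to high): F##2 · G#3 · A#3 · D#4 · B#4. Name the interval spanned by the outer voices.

P18

The outer voices are F##2 and B#4.
F## up to B# spans 18 letter names and 29 semitones — a perfect 18th.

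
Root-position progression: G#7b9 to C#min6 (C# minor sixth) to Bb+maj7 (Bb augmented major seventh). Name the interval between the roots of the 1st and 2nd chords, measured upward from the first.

The roots are G# and C#.
Counting 4 letters and 5 half steps from G# gives a perfect fourth.

perfect fourth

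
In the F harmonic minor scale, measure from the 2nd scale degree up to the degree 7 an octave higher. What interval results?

major 13th

F harmonic minor: F G A♭ B♭ C D♭ E.
2nd scale degree = G; 7th scale degree (up an octave) = E.
Counting 13 letters and 21 half steps from G gives a major thirteenth.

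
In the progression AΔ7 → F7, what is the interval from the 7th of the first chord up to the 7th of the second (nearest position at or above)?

The 7th of AΔ7 is G#; the 7th of F7 is Eb.
From G# to Eb: 7 semitones over a sixth = diminished.

diminished 6th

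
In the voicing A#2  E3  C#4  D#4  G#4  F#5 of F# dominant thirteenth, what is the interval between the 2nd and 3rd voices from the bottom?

Those voices are E3 and C#4.
From E to C# is 9 semitones, exactly the major sixth.

major sixth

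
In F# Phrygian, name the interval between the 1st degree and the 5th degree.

perfect fifth

F# phrygian: F# G A B C# D E.
1st degree = F#; 5th scale degree = C#.
F# up to C# spans 5 letter names and 7 semitones — a perfect fifth.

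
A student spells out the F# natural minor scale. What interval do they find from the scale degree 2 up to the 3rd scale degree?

minor second

Spelling the F# natural minor scale: F# G# A B C# D E.
So we need the interval from G# up to A.
G# up to A is 1 semitone, a half step narrower than a major second, so the interval is minor.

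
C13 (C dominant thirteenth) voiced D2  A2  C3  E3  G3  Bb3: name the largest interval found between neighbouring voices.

Adjacent intervals: D2→A2 = perfect fifth; A2→C3 = minor third; C3→E3 = major third; E3→G3 = minor third; G3→Bb3 = minor third.
The largest is D2 to A2, a perfect fifth (7 semitones).

perfect 5th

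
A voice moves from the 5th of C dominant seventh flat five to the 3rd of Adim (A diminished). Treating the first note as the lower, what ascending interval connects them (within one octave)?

The 5th of C dominant seventh flat five is Gb; the 3rd of Adim (A diminished) is C.
From Gb to C: 6 semitones over a fourth = augmented.

augmented 4th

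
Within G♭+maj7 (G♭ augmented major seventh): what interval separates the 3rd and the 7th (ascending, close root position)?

G♭+maj7: G♭-B♭-D-F.
The 3rd is B♭ and the 7th is F.
B♭ up to F spans 5 letter names and 7 semitones — a perfect fifth.

perfect fifth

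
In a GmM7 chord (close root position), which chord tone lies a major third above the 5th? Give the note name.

F#

GmM7: G-Bb-D-F#.
The 5th is D. A major third above D is F#.
F# is the chord's 7th.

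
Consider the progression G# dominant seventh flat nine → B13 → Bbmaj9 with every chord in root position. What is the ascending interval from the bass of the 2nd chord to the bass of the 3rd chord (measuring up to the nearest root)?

The roots are B and Bb.
From B to Bb: 11 semitones over an octave = diminished.

diminished 8th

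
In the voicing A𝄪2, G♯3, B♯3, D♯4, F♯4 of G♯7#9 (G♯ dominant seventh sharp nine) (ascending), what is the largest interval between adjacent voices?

diminished seventh

Adjacent intervals: A𝄪2→G♯3 = diminished seventh; G♯3→B♯3 = major third; B♯3→D♯4 = minor third; D♯4→F♯4 = minor third.
The largest is A𝄪2 to G♯3, a diminished seventh (9 semitones).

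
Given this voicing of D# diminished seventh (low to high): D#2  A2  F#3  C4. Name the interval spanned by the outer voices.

diminished fourteenth

The outer voices are D#2 and C4.
14 letter names make it a fourteenth; at 21 semitones (a whole step narrower than major) the quality is diminished.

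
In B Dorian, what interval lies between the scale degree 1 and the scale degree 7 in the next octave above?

The scale runs B C# D E F# G# A.
So we need the interval from B up to A.
B up to A is 22 semitones, a half step narrower than a major fourteenth, so the interval is minor.

minor 14th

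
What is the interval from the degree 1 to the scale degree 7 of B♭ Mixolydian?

minor seventh

Spelling B♭ Mixolydian: B♭ C D E♭ F G A♭.
The degree 1 is B♭ and the 7th degree is A♭.
B♭ up to A♭ is 10 semitones, a half step narrower than a major seventh, so the interval is minor.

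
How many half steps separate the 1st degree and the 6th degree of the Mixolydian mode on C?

The scale is C D E F G A Bb.
C up to A is a major sixth — 9 semitones.

9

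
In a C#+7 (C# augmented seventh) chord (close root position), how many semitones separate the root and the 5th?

C#+7 (C# augmented seventh) is spelled C#–E#–G##–B.
C# to G## is an augmented fifth: 8 semitones.

8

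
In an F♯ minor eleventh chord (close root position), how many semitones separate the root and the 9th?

Spelling the chord: F♯–A–C♯–E–G♯–B.
F♯ to G♯ is a major ninth: 14 semitones.

14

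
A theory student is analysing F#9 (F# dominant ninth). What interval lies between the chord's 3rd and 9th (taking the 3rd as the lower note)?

minor seventh

The chord tones of F#9 (F# dominant ninth) are F#-A#-C#-E-G#.
That puts A# below G#.
7 letter names make it a seventh; at 10 semitones (a half step narrower than major) the quality is minor.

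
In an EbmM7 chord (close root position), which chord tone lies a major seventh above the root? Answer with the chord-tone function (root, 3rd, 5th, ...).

7th

Ebm(maj7) is spelled Eb, Gb, Bb, D.
The root is Eb. A major seventh above Eb is D.
D is the chord's 7th.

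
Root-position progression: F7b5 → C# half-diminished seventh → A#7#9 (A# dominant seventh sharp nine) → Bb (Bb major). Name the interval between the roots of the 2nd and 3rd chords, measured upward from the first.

The roots are C# and A#.
C# up to A# spans 6 letter names and 9 semitones — a major sixth.

major 6th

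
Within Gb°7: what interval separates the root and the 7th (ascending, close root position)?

Gbdim7 (Gb diminished seventh): Gb Bbb Dbb Fbb.
The root is Gb and the 7th is Fbb.
Gb up to Fbb is 9 semitones, a whole step narrower than a major seventh, so the interval is diminished.

diminished seventh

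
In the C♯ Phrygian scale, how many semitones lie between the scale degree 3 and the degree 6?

5

The scale is C♯ D E F♯ G♯ A B.
E up to A is a perfect fourth — 5 semitones.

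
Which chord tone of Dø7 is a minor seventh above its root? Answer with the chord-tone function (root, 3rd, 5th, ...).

Spelling the chord: D-F-A♭-C.
The root is D. A minor seventh above D is C.
C is the chord's 7th.

7th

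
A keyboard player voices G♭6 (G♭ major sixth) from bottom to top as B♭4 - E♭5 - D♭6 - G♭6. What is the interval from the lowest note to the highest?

minor thirteenth

The outer voices are B♭4 and G♭6.
13 letter names make it a thirteenth; at 20 semitones (a half step narrower than major) the quality is minor.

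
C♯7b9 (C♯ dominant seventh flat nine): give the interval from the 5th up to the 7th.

C♯7b9 (C♯ dominant seventh flat nine): C♯–E♯–G♯–B–D.
So we need the interval from G♯ up to B.
G♯ up to B is 3 semitones, a half step narrower than a major third, so the interval is minor.

minor 3rd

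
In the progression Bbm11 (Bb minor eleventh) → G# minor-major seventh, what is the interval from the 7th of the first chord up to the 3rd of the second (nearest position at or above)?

augmented second

Bbm11 (Bb minor eleventh) has Ab as its 7th, and G# minor-major seventh has B as its 3rd.
From Ab to B: 3 semitones over a second = augmented.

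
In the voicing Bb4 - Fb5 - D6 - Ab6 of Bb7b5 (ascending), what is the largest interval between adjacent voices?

augmented 6th

Adjacent intervals: Bb4→Fb5 = diminished fifth; Fb5→D6 = augmented sixth; D6→Ab6 = diminished fifth.
The largest is Fb5 to D6, an augmented sixth (10 semitones).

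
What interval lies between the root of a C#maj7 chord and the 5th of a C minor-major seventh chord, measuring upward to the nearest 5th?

The root of C#maj7 is C#; the 5th of C minor-major seventh is G.
5 letter names make it a fifth; at 6 semitones (a half step narrower than perfect) the quality is diminished.

diminished fifth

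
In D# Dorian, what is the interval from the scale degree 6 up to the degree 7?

minor second

Spelling D# Dorian: D# E# F# G# A# B# C#.
That puts B# below C#.
From B# to C#: 1 semitone over a second = minor.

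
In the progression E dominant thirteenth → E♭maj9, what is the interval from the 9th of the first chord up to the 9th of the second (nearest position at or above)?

diminished octave

E dominant thirteenth has F♯ as its 9th, and E♭maj9 has F as its 9th.
F♯ up to F is 11 semitones, a half step narrower than a perfect octave, so the interval is diminished.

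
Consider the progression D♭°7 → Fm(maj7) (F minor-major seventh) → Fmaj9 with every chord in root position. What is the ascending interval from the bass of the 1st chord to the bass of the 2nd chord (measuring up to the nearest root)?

The roots are D♭ and F.
Counting 3 letters and 4 half steps from D♭ gives a major third.

major third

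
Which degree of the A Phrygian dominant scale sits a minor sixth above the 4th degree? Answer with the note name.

The scale is A Bb C# D E F G.
The 4th degree is D; a minor sixth above that is Bb — scale degree 2.

Bb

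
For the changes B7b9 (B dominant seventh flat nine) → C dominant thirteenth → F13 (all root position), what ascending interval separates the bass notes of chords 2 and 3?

The roots are C and F.
From C to F is 5 semitones, exactly the perfect fourth.

perfect 4th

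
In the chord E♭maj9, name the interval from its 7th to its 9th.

m3

E♭ major ninth: E♭–G–B♭–D–F.
So we need the interval from D up to F.
3 letter names make it a third; at 3 semitones (a half step narrower than major) the quality is minor.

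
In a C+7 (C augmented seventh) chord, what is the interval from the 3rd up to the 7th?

diminished fifth

C7#5 is spelled C E G♯ B♭.
So we need the interval from E up to B♭.
E up to B♭ is 6 semitones, a half step narrower than a perfect fifth, so the interval is diminished.
That tritone between 3rd and 7th is what gives the dominant seventh its pull toward resolution.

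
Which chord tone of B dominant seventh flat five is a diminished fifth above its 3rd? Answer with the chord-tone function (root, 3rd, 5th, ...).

B7b5 (B dominant seventh flat five) is spelled B–D#–F–A.
The 3rd is D#. A diminished fifth above D# is A.
A is the chord's 7th.

7th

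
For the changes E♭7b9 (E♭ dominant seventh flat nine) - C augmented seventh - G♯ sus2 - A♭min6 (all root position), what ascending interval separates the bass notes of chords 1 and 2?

M6

The roots are E♭ and C.
From E♭ to C is 9 semitones, exactly the major sixth.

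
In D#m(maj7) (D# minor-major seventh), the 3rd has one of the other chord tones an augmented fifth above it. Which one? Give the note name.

C##

The chord tones of D#mM7 are D#-F#-A#-C##.
The 3rd is F#. An augmented fifth above F# is C##.
C## is the chord's 7th.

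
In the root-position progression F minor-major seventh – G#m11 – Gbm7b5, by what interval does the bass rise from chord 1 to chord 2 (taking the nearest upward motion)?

The roots are F and G#.
From F to G#: 3 semitones over a second = augmented.

A2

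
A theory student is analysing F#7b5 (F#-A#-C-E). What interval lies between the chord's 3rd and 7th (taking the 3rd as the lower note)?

3rd = A#; 7th = E.
5 letter names make it a fifth; at 6 semitones (a half step narrower than perfect) the quality is diminished.

diminished fifth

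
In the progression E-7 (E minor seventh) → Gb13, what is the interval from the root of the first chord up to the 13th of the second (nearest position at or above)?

diminished octave

The root of E-7 (E minor seventh) is E; the 13th of Gb13 is Eb.
From E to Eb: 11 semitones over an octave = diminished.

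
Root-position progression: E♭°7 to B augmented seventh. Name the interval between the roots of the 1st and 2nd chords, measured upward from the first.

augmented fifth

The roots are E♭ and B.
From E♭ to B: 8 semitones over a fifth = augmented.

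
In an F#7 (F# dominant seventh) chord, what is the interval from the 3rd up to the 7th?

d5

F#7: F#-A#-C#-E.
3rd = A#; 7th = E.
A# up to E is 6 semitones, a half step narrower than a perfect fifth, so the interval is diminished.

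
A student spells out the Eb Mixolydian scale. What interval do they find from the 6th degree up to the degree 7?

minor second

The scale runs Eb F G Ab Bb C Db.
So we need the interval from C up to Db.
C up to Db is 1 semitone, a half step narrower than a major second, so the interval is minor.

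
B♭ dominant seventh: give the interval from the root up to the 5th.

perfect fifth

B♭ dominant seventh: B♭-D-F-A♭.
Root = B♭; 5th = F.
Counting 5 letters and 7 half steps from B♭ gives a perfect fifth.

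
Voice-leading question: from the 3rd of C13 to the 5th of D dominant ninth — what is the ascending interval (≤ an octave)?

The 3rd of C13 is E; the 5th of D dominant ninth is A.
E up to A spans 4 letter names and 5 semitones — a perfect fourth.

P4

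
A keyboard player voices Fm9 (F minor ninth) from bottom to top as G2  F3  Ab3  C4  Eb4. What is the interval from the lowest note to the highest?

The outer voices are G2 and Eb4.
13 letter names make it a thirteenth; at 20 semitones (a half step narrower than major) the quality is minor.

minor thirteenth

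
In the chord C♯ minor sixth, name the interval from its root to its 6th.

major sixth

The chord tones of C♯min6 are C♯ E G♯ A♯.
Root = C♯; 6th = A♯.
C♯ up to A♯ spans 6 letter names and 9 semitones — a major sixth.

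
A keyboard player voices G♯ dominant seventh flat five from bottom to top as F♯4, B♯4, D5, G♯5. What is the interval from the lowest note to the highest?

The outer voices are F♯4 and G♯5.
Counting 9 letters and 14 half steps from F♯ gives a major ninth.

major 9th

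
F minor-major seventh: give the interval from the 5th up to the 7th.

M3

Spelling the chord: F Ab C E.
So we need the interval from C up to E.
Counting 3 letters and 4 half steps from C gives a major third.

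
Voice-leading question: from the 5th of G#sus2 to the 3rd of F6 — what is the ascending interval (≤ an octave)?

G#sus2 has D# as its 5th, and F6 has A as its 3rd.
From D# to A: 6 semitones over a fifth = diminished.

diminished 5th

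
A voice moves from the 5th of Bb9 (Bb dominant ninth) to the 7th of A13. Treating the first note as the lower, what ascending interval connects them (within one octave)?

major second

Bb9 (Bb dominant ninth) has F as its 5th, and A13 has G as its 7th.
Counting 2 letters and 2 half steps from F gives a major second.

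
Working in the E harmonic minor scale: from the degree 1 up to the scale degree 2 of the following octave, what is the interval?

major ninth

Spelling the E harmonic minor scale: E F# G A B C D#.
Degree 1 = E; degree 2 (up an octave) = F#.
E up to F# spans 9 letter names and 14 semitones — a major ninth.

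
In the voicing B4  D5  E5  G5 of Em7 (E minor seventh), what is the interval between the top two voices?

Those voices are E5 and G5.
3 letter names make it a third; at 3 semitones (a half step narrower than major) the quality is minor.

m3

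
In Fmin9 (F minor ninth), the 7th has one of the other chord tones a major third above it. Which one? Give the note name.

Fm9 is spelled F A♭ C E♭ G.
The 7th is E♭. A major third above E♭ is G.
G is the chord's 9th.

G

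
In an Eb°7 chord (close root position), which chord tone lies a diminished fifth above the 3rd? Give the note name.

The chord tones of Ebdim7 are Eb-Gb-Bbb-Dbb.
The 3rd is Gb. A diminished fifth above Gb is Dbb.
Dbb is the chord's 7th.

Dbb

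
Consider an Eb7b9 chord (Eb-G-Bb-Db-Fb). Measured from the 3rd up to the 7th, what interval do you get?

diminished fifth

3rd = G; 7th = Db.
5 letter names make it a fifth; at 6 semitones (a half step narrower than perfect) the quality is diminished.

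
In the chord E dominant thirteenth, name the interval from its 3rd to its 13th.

perfect eleventh

E13 is spelled E G# B D F# C#.
That puts G# below C#.
Counting 11 letters and 17 half steps from G# gives a perfect eleventh.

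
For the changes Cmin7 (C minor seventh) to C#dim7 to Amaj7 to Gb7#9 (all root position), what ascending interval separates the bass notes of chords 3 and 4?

diminished 7th

The roots are A and Gb.
From A to Gb: 9 semitones over a seventh = diminished.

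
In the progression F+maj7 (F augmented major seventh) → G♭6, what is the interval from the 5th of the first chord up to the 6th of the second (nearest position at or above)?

F+maj7 (F augmented major seventh) has C♯ as its 5th, and G♭6 has E♭ as its 6th.
C♯ up to E♭ is 2 semitones, a whole step narrower than a major third, so the interval is diminished.

diminished third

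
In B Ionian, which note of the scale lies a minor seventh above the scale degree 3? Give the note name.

C#

The scale is B C♯ D♯ E F♯ G♯ A♯.
The scale degree 3 is D♯; a minor seventh above that is C♯ — scale degree 2.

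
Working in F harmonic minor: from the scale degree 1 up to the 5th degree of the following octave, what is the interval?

The scale runs F G Ab Bb C Db E.
So we need the interval from F up to C.
F up to C spans 12 letter names and 19 semitones — a perfect twelfth.

P12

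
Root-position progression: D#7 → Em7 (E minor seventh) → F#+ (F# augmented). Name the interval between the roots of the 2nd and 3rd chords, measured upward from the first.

major second

The roots are E and F#.
From E to F# is 2 semitones, exactly the major second.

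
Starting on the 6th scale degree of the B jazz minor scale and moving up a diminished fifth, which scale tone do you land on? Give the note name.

The scale is B C# D E F# G# A#.
The 6th scale degree is G#; a diminished fifth above that is D — scale degree 3.

D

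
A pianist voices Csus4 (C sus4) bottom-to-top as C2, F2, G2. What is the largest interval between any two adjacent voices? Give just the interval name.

Adjacent intervals: C2→F2 = perfect fourth; F2→G2 = major second.
The largest is C2 to F2, a perfect fourth (5 semitones).

perfect 4th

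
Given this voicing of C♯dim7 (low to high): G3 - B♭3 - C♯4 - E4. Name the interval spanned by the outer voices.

major sixth

The outer voices are G3 and E4.
G up to E spans 6 letter names and 9 semitones — a major sixth.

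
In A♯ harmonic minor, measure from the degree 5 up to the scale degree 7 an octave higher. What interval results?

major 10th

Spelling A♯ harmonic minor: A♯ B♯ C♯ D♯ E♯ F♯ G𝄪.
The degree 5 is E♯ and the 7th scale degree (up an octave) is G𝄪.
From E♯ to G𝄪 is 16 semitones, exactly the major tenth.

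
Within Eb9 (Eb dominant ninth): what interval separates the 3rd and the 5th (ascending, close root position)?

minor 3rd

Eb9 is spelled Eb–G–Bb–Db–F.
3rd = G; 5th = Bb.
G up to Bb is 3 semitones, a half step narrower than a major third, so the interval is minor.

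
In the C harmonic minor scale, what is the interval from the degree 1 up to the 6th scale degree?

minor 6th

The scale runs C D Eb F G Ab B.
So we need the interval from C up to Ab.
From C to Ab: 8 semitones over a sixth = minor.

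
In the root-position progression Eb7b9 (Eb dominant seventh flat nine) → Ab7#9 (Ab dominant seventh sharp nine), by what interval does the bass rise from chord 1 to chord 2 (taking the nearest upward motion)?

The roots are Eb and Ab.
Eb up to Ab spans 4 letter names and 5 semitones — a perfect fourth.

perfect fourth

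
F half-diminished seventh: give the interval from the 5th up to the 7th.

major third

Fm7b5 is spelled F, A♭, C♭, E♭.
So we need the interval from C♭ up to E♭.
Counting 3 letters and 4 half steps from C♭ gives a major third.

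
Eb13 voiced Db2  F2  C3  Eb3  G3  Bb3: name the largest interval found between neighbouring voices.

perfect fifth

Adjacent intervals: Db2→F2 = major third; F2→C3 = perfect fifth; C3→Eb3 = minor third; Eb3→G3 = major third; G3→Bb3 = minor third.
The largest is F2 to C3, a perfect fifth (7 semitones).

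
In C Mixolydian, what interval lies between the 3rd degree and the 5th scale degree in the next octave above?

minor tenth

The scale runs C D E F G A B♭.
The 3rd degree is E and the 5th scale degree (up an octave) is G.
10 letter names make it a tenth; at 15 semitones (a half step narrower than major) the quality is minor.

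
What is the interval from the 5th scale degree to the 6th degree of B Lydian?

B lydian: B C# D# E# F# G# A#.
5th scale degree = F#; degree 6 = G#.
Counting 2 letters and 2 half steps from F# gives a major second.

M2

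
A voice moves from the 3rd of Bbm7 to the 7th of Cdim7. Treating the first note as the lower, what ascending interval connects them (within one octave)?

m6

The 3rd of Bbm7 is Db; the 7th of Cdim7 is Bbb.
From Db to Bbb: 8 semitones over a sixth = minor.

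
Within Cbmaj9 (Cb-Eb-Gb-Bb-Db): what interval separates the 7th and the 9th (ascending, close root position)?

minor third

So we need the interval from Bb up to Db.
From Bb to Db: 3 semitones over a third = minor.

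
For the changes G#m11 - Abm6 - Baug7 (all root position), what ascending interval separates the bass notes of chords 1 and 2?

The roots are G# and Ab.
G# up to Ab is 0 semitones, a whole step narrower than a major second, so the interval is diminished.

diminished 2nd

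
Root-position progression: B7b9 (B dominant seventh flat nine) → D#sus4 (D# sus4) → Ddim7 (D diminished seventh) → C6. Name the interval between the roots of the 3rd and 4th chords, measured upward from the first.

minor seventh

The roots are D and C.
7 letter names make it a seventh; at 10 semitones (a half step narrower than major) the quality is minor.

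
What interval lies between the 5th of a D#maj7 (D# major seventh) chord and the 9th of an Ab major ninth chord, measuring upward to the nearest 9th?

The 5th of D#maj7 (D# major seventh) is A#; the 9th of Ab major ninth is Bb.
2 letter names make it a second; at 0 semitones (a whole step narrower than major) the quality is diminished.

diminished second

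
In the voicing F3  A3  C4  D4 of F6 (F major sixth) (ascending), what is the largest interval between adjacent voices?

major third

Adjacent intervals: F3→A3 = major third; A3→C4 = minor third; C4→D4 = major second.
The largest is F3 to A3, a major third (4 semitones).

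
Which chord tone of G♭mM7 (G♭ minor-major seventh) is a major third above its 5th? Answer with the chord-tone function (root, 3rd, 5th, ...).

Spelling the chord: G♭, B𝄫, D♭, F.
The 5th is D♭. A major third above D♭ is F.
F is the chord's 7th.

7th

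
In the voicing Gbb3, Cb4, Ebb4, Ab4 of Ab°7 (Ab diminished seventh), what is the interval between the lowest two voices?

augmented fourth

Those voices are Gbb3 and Cb4.
4 letter names make it a fourth; at 6 semitones (a half step wider than perfect) the quality is augmented.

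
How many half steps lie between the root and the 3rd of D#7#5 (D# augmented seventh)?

D#+7 (D# augmented seventh) is spelled D#, F##, A##, C#.
D# to F## is a major third: 4 semitones.

4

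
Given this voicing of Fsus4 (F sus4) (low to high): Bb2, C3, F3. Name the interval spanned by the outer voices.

The outer voices are Bb2 and F3.
From Bb to F is 7 semitones, exactly the perfect fifth.

P5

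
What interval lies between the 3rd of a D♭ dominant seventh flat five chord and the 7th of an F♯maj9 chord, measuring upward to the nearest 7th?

A7

D♭ dominant seventh flat five has F as its 3rd, and F♯maj9 has E♯ as its 7th.
From F to E♯: 12 semitones over a seventh = augmented.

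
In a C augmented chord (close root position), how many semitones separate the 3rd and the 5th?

The chord tones of C+ are C, E, G#.
E to G# is a major third: 4 semitones.

4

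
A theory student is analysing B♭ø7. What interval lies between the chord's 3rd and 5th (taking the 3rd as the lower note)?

minor 3rd

The chord tones of B♭m7b5 are B♭, D♭, F♭, A♭.
3rd = D♭; 5th = F♭.
From D♭ to F♭: 3 semitones over a third = minor.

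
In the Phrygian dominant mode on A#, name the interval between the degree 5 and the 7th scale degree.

minor 3rd

A# phrygian dominant: A# B C## D# E# F# G#.
That puts E# below G#.
From E# to G#: 3 semitones over a third = minor.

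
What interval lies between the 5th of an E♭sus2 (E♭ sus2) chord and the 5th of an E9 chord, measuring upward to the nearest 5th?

E♭sus2 (E♭ sus2) has B♭ as its 5th, and E9 has B as its 5th.
B♭ up to B is 1 semitone, a half step wider than a perfect unison, so the interval is augmented.

A1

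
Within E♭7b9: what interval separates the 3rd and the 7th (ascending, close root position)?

Spelling the chord: E♭-G-B♭-D♭-F♭.
So we need the interval from G up to D♭.
From G to D♭: 6 semitones over a fifth = diminished.

diminished fifth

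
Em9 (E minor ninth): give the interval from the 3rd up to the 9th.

major 7th

Em9 is spelled E G B D F#.
The 3rd is G and the 9th is F#.
Counting 7 letters and 11 half steps from G gives a major seventh.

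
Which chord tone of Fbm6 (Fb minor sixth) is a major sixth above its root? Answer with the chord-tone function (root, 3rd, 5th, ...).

6th

Spelling the chord: Fb, Abb, Cb, Db.
The root is Fb. A major sixth above Fb is Db.
Db is the chord's 6th.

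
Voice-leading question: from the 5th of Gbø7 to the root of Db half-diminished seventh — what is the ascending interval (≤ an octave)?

The 5th of Gbø7 is Dbb; the root of Db half-diminished seventh is Db.
From Dbb to Db: 1 semitone over a unison = augmented.

augmented 1st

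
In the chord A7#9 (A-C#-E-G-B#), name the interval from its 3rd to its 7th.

diminished fifth

3rd = C#; 7th = G.
C# up to G is 6 semitones, a half step narrower than a perfect fifth, so the interval is diminished.
That tritone between 3rd and 7th is what gives the dominant seventh its pull toward resolution.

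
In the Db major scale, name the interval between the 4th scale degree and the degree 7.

augmented 4th

Db major: Db Eb F Gb Ab Bb C.
So we need the interval from Gb up to C.
From Gb to C: 6 semitones over a fourth = augmented.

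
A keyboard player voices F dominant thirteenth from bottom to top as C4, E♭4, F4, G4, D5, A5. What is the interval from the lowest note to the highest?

The outer voices are C4 and A5.
From C to A is 21 semitones, exactly the major thirteenth.

major thirteenth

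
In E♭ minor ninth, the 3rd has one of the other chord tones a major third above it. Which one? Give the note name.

Bb

E♭min9: E♭ G♭ B♭ D♭ F.
The 3rd is G♭. A major third above G♭ is B♭.
B♭ is the chord's 5th.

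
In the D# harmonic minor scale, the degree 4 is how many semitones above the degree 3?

The scale is D# E# F# G# A# B C##.
F# up to G# is a major second — 2 semitones.

2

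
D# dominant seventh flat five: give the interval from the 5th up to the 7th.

major third

The chord tones of D#7b5 are D# F## A C#.
So we need the interval from A up to C#.
Counting 3 letters and 4 half steps from A gives a major third.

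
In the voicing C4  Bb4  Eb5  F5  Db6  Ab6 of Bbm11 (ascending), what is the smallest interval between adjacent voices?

major second

Adjacent intervals: C4→Bb4 = minor seventh; Bb4→Eb5 = perfect fourth; Eb5→F5 = major second; F5→Db6 = minor sixth; Db6→Ab6 = perfect fifth.
The smallest is Eb5 to F5, a major second (2 semitones).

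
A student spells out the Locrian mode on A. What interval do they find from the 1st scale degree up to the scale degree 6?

minor sixth

A locrian: A Bb C D Eb F G.
That puts A below F.
6 letter names make it a sixth; at 8 semitones (a half step narrower than major) the quality is minor.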